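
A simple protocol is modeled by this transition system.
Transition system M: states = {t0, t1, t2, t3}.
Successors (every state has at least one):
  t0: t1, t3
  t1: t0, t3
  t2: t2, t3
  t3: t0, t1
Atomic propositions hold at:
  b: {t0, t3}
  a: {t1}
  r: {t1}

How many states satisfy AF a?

1

AF a: least fixpoint, start Z0 = {t1}, add states with every successor in Z. Already a fixed point.
Sat(AF a) = {t1}
|Sat(AF a)| = |{t1}| = 1.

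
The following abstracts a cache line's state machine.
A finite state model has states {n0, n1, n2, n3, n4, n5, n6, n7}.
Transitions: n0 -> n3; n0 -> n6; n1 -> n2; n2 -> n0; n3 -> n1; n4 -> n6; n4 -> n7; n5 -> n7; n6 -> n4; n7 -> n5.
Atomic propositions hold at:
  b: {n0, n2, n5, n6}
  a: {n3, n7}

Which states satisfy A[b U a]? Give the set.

A[b U a]: least fixpoint, start Z0 = Sat(a) = {n3, n7}, add states in Sat(b) with every successor in Z. Z1 = {n3, n5, n7}; fixed.
Sat(A[b U a]) = {n3, n5, n7}

{n3, n5, n7}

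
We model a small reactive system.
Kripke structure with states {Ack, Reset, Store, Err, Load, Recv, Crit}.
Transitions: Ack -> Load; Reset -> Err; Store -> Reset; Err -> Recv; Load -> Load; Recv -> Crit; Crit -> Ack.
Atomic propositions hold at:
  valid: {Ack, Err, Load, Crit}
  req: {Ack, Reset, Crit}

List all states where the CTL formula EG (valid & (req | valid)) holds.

Sat(req | valid) = {Ack, Reset, Err, Load, Crit}
Sat(valid & (req | valid)) = {Ack, Err, Load, Crit}
EG (valid & (req | valid)): greatest fixpoint, start Z0 = {Ack, Err, Load, Crit}, keep only states in Sat with some successor in Z. Z1 = {Ack, Load, Crit}; fixed.
Sat(EG (valid & (req | valid))) = {Ack, Load, Crit}

{Ack, Load, Crit}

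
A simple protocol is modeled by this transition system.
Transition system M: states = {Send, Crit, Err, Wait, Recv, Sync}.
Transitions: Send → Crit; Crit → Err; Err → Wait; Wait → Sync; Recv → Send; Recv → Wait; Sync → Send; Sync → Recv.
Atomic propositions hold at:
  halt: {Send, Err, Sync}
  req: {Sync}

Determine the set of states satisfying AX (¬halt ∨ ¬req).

Sat(¬halt) = {Crit, Wait, Recv}
Sat(¬req) = {Send, Crit, Err, Wait, Recv}
Sat(¬halt ∨ ¬req) = {Send, Crit, Err, Wait, Recv}
Sat(AX (¬halt ∨ ¬req)) = {s : every successor in {Send, Crit, Err, Wait, Recv}} = {Send, Crit, Err, Recv, Sync}

{Send, Crit, Err, Recv, Sync}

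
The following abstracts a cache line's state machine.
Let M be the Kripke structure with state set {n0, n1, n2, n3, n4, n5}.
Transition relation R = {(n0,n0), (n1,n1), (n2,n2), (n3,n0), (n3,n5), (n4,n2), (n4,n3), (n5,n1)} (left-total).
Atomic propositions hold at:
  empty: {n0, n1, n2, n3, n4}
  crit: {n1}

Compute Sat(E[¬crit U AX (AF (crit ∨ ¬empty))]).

Sat(¬crit) = {n0, n2, n3, n4, n5}
Sat(¬empty) = {n5}
Sat(crit ∨ ¬empty) = {n1, n5}
AF (crit ∨ ¬empty): least fixpoint, start Z0 = {n1, n5}, add states with every successor in Z. Already a fixed point.
Sat(AF (crit ∨ ¬empty)) = {n1, n5}
Sat(AX (AF (crit ∨ ¬empty))) = {s : every successor in {n1, n5}} = {n1, n5}
E[¬crit U AX (AF (crit ∨ ¬empty))]: least fixpoint, start Z0 = Sat(AX (AF (crit ∨ ¬empty))) = {n1, n5}, add states in Sat(¬crit) with some successor in Z. Z1 = {n1, n3, n5}; Z2 = {n1, n3, n4, n5}; fixed.
Sat(E[¬crit U AX (AF (crit ∨ ¬empty))]) = {n1, n3, n4, n5}

{n1, n3, n4, n5}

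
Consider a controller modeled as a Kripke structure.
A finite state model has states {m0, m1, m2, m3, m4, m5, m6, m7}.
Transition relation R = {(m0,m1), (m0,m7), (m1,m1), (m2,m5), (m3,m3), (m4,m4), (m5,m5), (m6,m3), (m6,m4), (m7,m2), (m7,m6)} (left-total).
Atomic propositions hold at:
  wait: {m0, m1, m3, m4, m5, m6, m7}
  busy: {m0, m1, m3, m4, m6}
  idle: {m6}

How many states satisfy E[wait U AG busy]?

6

AG busy: greatest fixpoint, start Z0 = {m0, m1, m3, m4, m6}, keep only states in Sat with every successor in Z. Z1 = {m1, m3, m4, m6}; fixed.
Sat(AG busy) = {m1, m3, m4, m6}
E[wait U AG busy]: least fixpoint, start Z0 = Sat(AG busy) = {m1, m3, m4, m6}, add states in Sat(wait) with some successor in Z. Z1 = {m0, m1, m3, m4, m6, m7}; fixed.
Sat(E[wait U AG busy]) = {m0, m1, m3, m4, m6, m7}
|Sat(E[wait U AG busy])| = |{m0, m1, m3, m4, m6, m7}| = 6.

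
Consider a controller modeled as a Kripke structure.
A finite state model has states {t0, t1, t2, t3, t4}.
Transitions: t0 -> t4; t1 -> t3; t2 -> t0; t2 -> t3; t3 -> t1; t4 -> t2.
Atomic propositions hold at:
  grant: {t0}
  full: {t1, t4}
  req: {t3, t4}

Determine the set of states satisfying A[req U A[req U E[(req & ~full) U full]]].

{t1, t3, t4}

Sat(~full) = {t0, t2, t3}
Sat(req & ~full) = {t3}
E[(req & ~full) U full]: least fixpoint, start Z0 = Sat(full) = {t1, t4}, add states in Sat(req & ~full) with some successor in Z. Z1 = {t1, t3, t4}; fixed.
Sat(E[(req & ~full) U full]) = {t1, t3, t4}
A[req U E[(req & ~full) U full]]: least fixpoint, start Z0 = Sat(E[(req & ~full) U full]) = {t1, t3, t4}, add states in Sat(req) with every successor in Z. Already a fixed point.
Sat(A[req U E[(req & ~full) U full]]) = {t1, t3, t4}
A[req U A[req U E[(req & ~full) U full]]]: least fixpoint, start Z0 = Sat(A[req U E[(req & ~full) U full]]) = {t1, t3, t4}, add states in Sat(req) with every successor in Z. Already a fixed point.
Sat(A[req U A[req U E[(req & ~full) U full]]]) = {t1, t3, t4}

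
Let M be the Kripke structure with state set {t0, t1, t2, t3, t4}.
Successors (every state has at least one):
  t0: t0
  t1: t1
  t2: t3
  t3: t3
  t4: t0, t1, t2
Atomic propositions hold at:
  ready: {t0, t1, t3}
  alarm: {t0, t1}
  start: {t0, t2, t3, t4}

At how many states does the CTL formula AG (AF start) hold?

AF start: least fixpoint, start Z0 = {t0, t2, t3, t4}, add states with every successor in Z. Already a fixed point.
Sat(AF start) = {t0, t2, t3, t4}
AG (AF start): greatest fixpoint, start Z0 = {t0, t2, t3, t4}, keep only states in Sat with every successor in Z. Z1 = {t0, t2, t3}; fixed.
Sat(AG (AF start)) = {t0, t2, t3}
|Sat(AG (AF start))| = |{t0, t2, t3}| = 3.

3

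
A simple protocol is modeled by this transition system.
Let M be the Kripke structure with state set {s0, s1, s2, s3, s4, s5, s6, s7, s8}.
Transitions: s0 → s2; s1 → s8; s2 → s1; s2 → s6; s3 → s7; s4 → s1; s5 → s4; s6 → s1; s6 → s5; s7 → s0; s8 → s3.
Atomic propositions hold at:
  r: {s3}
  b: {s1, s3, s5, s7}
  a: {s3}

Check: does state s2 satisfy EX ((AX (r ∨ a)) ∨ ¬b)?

Yes

Sat(r ∨ a) = {s3}
Sat(AX (r ∨ a)) = {s : every successor in {s3}} = {s8}
Sat(¬b) = {s0, s2, s4, s6, s8}
Sat((AX (r ∨ a)) ∨ ¬b) = {s0, s2, s4, s6, s8}
Sat(EX ((AX (r ∨ a)) ∨ ¬b)) = {s : some successor in {s0, s2, s4, s6, s8}} = {s0, s1, s2, s5, s7}
s2 ∈ Sat(EX ((AX (r ∨ a)) ∨ ¬b)) = {s0, s1, s2, s5, s7}, so the formula holds at s2.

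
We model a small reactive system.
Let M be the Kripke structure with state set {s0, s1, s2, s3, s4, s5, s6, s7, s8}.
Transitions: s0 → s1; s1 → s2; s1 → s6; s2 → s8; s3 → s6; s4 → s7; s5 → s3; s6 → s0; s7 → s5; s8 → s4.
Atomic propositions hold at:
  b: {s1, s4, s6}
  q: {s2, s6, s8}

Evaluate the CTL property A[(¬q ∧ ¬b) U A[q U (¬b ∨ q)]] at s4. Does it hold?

Sat(¬q) = {s0, s1, s3, s4, s5, s7}
Sat(¬b) = {s0, s2, s3, s5, s7, s8}
Sat(¬q ∧ ¬b) = {s0, s3, s5, s7}
Sat(¬b ∨ q) = {s0, s2, s3, s5, s6, s7, s8}
A[q U (¬b ∨ q)]: least fixpoint, start Z0 = Sat((¬b ∨ q)) = {s0, s2, s3, s5, s6, s7, s8}, add states in Sat(q) with every successor in Z. Already a fixed point.
Sat(A[q U (¬b ∨ q)]) = {s0, s2, s3, s5, s6, s7, s8}
A[(¬q ∧ ¬b) U A[q U (¬b ∨ q)]]: least fixpoint, start Z0 = Sat(A[q U (¬b ∨ q)]) = {s0, s2, s3, s5, s6, s7, s8}, add states in Sat(¬q ∧ ¬b) with every successor in Z. Already a fixed point.
Sat(A[(¬q ∧ ¬b) U A[q U (¬b ∨ q)]]) = {s0, s2, s3, s5, s6, s7, s8}
s4 ∉ Sat(A[(¬q ∧ ¬b) U A[q U (¬b ∨ q)]]) = {s0, s2, s3, s5, s6, s7, s8}, so the formula does not hold at s4.

No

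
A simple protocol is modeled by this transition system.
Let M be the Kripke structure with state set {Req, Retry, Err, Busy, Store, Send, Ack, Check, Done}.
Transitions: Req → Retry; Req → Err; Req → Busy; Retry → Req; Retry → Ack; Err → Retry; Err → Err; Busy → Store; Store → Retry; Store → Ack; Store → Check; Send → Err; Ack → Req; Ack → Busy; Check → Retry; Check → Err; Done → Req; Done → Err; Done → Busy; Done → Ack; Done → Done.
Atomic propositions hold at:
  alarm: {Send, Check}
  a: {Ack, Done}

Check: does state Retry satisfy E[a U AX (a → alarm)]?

Sat(a → alarm) = {Req, Retry, Err, Busy, Store, Send, Check}
Sat(AX (a → alarm)) = {s : every successor in {Req, Retry, Err, Busy, Store, Send, Check}} = {Req, Err, Busy, Send, Ack, Check}
E[a U AX (a → alarm)]: least fixpoint, start Z0 = Sat(AX (a → alarm)) = {Req, Err, Busy, Send, Ack, Check}, add states in Sat(a) with some successor in Z. Z1 = {Req, Err, Busy, Send, Ack, Check, Done}; fixed.
Sat(E[a U AX (a → alarm)]) = {Req, Err, Busy, Send, Ack, Check, Done}
Retry ∉ Sat(E[a U AX (a → alarm)]) = {Req, Err, Busy, Send, Ack, Check, Done}, so the formula does not hold at Retry.

No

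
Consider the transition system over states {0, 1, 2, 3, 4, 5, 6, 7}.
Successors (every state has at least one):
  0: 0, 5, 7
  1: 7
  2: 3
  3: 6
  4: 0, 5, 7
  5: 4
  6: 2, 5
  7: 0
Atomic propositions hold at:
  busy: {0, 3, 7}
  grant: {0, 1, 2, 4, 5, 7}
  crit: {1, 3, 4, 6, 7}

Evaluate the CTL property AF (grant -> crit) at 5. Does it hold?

Sat(grant -> crit) = {1, 3, 4, 6, 7}
AF (grant -> crit): least fixpoint, start Z0 = {1, 3, 4, 6, 7}, add states with every successor in Z. Z1 = {1, 2, 3, 4, 5, 6, 7}; fixed.
Sat(AF (grant -> crit)) = {1, 2, 3, 4, 5, 6, 7}
5 ∈ Sat(AF (grant -> crit)) = {1, 2, 3, 4, 5, 6, 7}, so the formula holds at 5.

Yes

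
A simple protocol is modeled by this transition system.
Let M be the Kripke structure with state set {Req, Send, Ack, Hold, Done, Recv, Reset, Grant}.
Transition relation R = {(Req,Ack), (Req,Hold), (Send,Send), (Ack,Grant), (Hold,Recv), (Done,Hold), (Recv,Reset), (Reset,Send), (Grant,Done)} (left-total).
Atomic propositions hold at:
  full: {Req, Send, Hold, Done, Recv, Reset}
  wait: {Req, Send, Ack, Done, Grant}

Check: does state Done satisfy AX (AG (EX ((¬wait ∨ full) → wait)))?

No

Sat(¬wait) = {Hold, Recv, Reset}
Sat(¬wait ∨ full) = {Req, Send, Hold, Done, Recv, Reset}
Sat((¬wait ∨ full) → wait) = {Req, Send, Ack, Done, Grant}
Sat(EX ((¬wait ∨ full) → wait)) = {s : some successor in {Req, Send, Ack, Done, Grant}} = {Req, Send, Ack, Reset, Grant}
AG (EX ((¬wait ∨ full) → wait)): greatest fixpoint, start Z0 = {Req, Send, Ack, Reset, Grant}, keep only states in Sat with every successor in Z. Z1 = {Send, Ack, Reset}; Z2 = {Send, Reset}; fixed.
Sat(AG (EX ((¬wait ∨ full) → wait))) = {Send, Reset}
Sat(AX (AG (EX ((¬wait ∨ full) → wait)))) = {s : every successor in {Send, Reset}} = {Send, Recv, Reset}
Done ∉ Sat(AX (AG (EX ((¬wait ∨ full) → wait)))) = {Send, Recv, Reset}, so the formula does not hold at Done.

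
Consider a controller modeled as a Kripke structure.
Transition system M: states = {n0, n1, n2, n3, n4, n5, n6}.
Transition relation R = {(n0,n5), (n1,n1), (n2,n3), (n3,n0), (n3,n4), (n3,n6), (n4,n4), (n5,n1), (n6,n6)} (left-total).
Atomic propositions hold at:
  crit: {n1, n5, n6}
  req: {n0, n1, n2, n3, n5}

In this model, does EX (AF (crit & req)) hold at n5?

Sat(crit & req) = {n1, n5}
AF (crit & req): least fixpoint, start Z0 = {n1, n5}, add states with every successor in Z. Z1 = {n0, n1, n5}; fixed.
Sat(AF (crit & req)) = {n0, n1, n5}
Sat(EX (AF (crit & req))) = {s : some successor in {n0, n1, n5}} = {n0, n1, n3, n5}
n5 ∈ Sat(EX (AF (crit & req))) = {n0, n1, n3, n5}, so the formula holds at n5.

Yes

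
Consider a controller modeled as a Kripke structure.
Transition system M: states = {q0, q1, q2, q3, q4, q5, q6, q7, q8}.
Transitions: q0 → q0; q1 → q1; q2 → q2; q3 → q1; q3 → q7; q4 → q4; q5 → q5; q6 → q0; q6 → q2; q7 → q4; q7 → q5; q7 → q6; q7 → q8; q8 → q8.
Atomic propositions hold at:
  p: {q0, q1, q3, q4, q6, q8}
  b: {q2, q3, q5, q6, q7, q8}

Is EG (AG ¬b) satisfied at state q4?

Sat(¬b) = {q0, q1, q4}
AG ¬b: greatest fixpoint, start Z0 = {q0, q1, q4}, keep only states in Sat with every successor in Z. Already a fixed point.
Sat(AG ¬b) = {q0, q1, q4}
EG (AG ¬b): greatest fixpoint, start Z0 = {q0, q1, q4}, keep only states in Sat with some successor in Z. Already a fixed point.
Sat(EG (AG ¬b)) = {q0, q1, q4}
q4 ∈ Sat(EG (AG ¬b)) = {q0, q1, q4}, so the formula holds at q4.

Yes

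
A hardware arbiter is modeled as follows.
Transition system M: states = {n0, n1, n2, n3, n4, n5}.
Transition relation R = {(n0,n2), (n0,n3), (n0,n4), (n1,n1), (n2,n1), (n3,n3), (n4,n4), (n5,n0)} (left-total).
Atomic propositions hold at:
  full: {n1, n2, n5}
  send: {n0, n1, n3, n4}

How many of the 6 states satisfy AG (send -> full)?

2

Sat(send -> full) = {n1, n2, n5}
AG (send -> full): greatest fixpoint, start Z0 = {n1, n2, n5}, keep only states in Sat with every successor in Z. Z1 = {n1, n2}; fixed.
Sat(AG (send -> full)) = {n1, n2}
|Sat(AG (send -> full))| = |{n1, n2}| = 2.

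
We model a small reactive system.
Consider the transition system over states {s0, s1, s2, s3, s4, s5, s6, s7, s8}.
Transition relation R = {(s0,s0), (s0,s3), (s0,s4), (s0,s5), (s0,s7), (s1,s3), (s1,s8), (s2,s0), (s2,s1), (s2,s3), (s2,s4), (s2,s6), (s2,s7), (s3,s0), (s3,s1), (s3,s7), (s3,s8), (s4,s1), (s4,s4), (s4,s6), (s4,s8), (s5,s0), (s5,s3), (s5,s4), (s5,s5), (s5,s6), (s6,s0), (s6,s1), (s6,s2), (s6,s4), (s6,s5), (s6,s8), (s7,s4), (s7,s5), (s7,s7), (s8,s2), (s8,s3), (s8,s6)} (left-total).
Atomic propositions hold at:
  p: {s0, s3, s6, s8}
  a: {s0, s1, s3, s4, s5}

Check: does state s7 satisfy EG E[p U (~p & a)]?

No

Sat(~p) = {s1, s2, s4, s5, s7}
Sat(~p & a) = {s1, s4, s5}
E[p U (~p & a)]: least fixpoint, start Z0 = Sat((~p & a)) = {s1, s4, s5}, add states in Sat(p) with some successor in Z. Z1 = {s0, s1, s3, s4, s5, s6}; Z2 = {s0, s1, s3, s4, s5, s6, s8}; fixed.
Sat(E[p U (~p & a)]) = {s0, s1, s3, s4, s5, s6, s8}
EG E[p U (~p & a)]: greatest fixpoint, start Z0 = {s0, s1, s3, s4, s5, s6, s8}, keep only states in Sat with some successor in Z. Already a fixed point.
Sat(EG E[p U (~p & a)]) = {s0, s1, s3, s4, s5, s6, s8}
s7 ∉ Sat(EG E[p U (~p & a)]) = {s0, s1, s3, s4, s5, s6, s8}, so the formula does not hold at s7.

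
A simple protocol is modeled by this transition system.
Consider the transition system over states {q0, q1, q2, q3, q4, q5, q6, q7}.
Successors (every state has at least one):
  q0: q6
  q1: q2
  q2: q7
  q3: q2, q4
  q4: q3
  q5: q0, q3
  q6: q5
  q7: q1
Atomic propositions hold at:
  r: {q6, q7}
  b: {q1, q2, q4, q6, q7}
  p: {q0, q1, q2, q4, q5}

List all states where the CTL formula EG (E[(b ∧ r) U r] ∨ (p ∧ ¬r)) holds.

Sat(b ∧ r) = {q6, q7}
E[(b ∧ r) U r]: least fixpoint, start Z0 = Sat(r) = {q6, q7}, add states in Sat(b ∧ r) with some successor in Z. Already a fixed point.
Sat(E[(b ∧ r) U r]) = {q6, q7}
Sat(¬r) = {q0, q1, q2, q3, q4, q5}
Sat(p ∧ ¬r) = {q0, q1, q2, q4, q5}
Sat(E[(b ∧ r) U r] ∨ (p ∧ ¬r)) = {q0, q1, q2, q4, q5, q6, q7}
EG (E[(b ∧ r) U r] ∨ (p ∧ ¬r)): greatest fixpoint, start Z0 = {q0, q1, q2, q4, q5, q6, q7}, keep only states in Sat with some successor in Z. Z1 = {q0, q1, q2, q5, q6, q7}; fixed.
Sat(EG (E[(b ∧ r) U r] ∨ (p ∧ ¬r))) = {q0, q1, q2, q5, q6, q7}

{q0, q1, q2, q5, q6, q7}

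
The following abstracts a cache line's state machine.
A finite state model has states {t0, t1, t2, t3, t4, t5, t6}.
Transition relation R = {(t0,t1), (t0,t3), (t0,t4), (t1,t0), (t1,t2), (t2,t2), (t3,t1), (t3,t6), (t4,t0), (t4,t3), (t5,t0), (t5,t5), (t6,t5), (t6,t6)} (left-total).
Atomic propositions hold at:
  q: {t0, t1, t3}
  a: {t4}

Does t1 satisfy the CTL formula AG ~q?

Sat(~q) = {t2, t4, t5, t6}
AG ~q: greatest fixpoint, start Z0 = {t2, t4, t5, t6}, keep only states in Sat with every successor in Z. Z1 = {t2, t6}; Z2 = {t2}; fixed.
Sat(AG ~q) = {t2}
t1 ∉ Sat(AG ~q) = {t2}, so the formula does not hold at t1.

No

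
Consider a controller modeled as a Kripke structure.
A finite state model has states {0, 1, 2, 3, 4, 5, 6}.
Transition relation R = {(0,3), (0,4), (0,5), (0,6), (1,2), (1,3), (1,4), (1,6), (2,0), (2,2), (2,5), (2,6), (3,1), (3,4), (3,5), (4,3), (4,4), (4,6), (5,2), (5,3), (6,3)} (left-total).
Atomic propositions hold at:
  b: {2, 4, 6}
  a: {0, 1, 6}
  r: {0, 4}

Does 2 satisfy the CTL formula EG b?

Yes

EG b: greatest fixpoint, start Z0 = {2, 4, 6}, keep only states in Sat with some successor in Z. Z1 = {2, 4}; fixed.
Sat(EG b) = {2, 4}
2 ∈ Sat(EG b) = {2, 4}, so the formula holds at 2.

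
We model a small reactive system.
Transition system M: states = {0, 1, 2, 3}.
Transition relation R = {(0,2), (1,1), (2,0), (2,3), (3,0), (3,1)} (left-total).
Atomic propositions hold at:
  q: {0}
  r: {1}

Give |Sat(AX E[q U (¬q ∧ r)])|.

Sat(¬q) = {1, 2, 3}
Sat(¬q ∧ r) = {1}
E[q U (¬q ∧ r)]: least fixpoint, start Z0 = Sat((¬q ∧ r)) = {1}, add states in Sat(q) with some successor in Z. Already a fixed point.
Sat(E[q U (¬q ∧ r)]) = {1}
Sat(AX E[q U (¬q ∧ r)]) = {s : every successor in {1}} = {1}
|Sat(AX E[q U (¬q ∧ r)])| = |{1}| = 1.

1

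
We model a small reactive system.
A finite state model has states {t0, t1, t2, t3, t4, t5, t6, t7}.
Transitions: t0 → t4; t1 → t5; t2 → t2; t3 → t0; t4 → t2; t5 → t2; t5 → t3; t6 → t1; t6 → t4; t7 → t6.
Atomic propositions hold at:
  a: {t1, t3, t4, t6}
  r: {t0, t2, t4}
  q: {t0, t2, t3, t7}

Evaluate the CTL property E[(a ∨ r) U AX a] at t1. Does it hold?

Sat(a ∨ r) = {t0, t1, t2, t3, t4, t6}
Sat(AX a) = {s : every successor in {t1, t3, t4, t6}} = {t0, t6, t7}
E[(a ∨ r) U AX a]: least fixpoint, start Z0 = Sat(AX a) = {t0, t6, t7}, add states in Sat(a ∨ r) with some successor in Z. Z1 = {t0, t3, t6, t7}; fixed.
Sat(E[(a ∨ r) U AX a]) = {t0, t3, t6, t7}
t1 ∉ Sat(E[(a ∨ r) U AX a]) = {t0, t3, t6, t7}, so the formula does not hold at t1.

No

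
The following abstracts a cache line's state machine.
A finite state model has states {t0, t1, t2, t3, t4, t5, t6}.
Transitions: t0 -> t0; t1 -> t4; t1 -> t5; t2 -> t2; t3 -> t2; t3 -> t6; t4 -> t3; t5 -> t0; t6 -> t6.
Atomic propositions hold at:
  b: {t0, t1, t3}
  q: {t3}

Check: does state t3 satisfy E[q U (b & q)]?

Sat(b & q) = {t3}
E[q U (b & q)]: least fixpoint, start Z0 = Sat((b & q)) = {t3}, add states in Sat(q) with some successor in Z. Already a fixed point.
Sat(E[q U (b & q)]) = {t3}
t3 ∈ Sat(E[q U (b & q)]) = {t3}, so the formula holds at t3.

Yes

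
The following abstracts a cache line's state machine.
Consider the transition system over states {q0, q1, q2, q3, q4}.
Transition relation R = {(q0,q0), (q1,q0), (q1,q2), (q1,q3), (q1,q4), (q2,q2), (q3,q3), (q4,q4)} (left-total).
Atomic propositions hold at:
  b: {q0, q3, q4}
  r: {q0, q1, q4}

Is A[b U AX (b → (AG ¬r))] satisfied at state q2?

Yes

Sat(¬r) = {q2, q3}
AG ¬r: greatest fixpoint, start Z0 = {q2, q3}, keep only states in Sat with every successor in Z. Already a fixed point.
Sat(AG ¬r) = {q2, q3}
Sat(b → (AG ¬r)) = {q1, q2, q3}
Sat(AX (b → (AG ¬r))) = {s : every successor in {q1, q2, q3}} = {q2, q3}
A[b U AX (b → (AG ¬r))]: least fixpoint, start Z0 = Sat(AX (b → (AG ¬r))) = {q2, q3}, add states in Sat(b) with every successor in Z. Already a fixed point.
Sat(A[b U AX (b → (AG ¬r))]) = {q2, q3}
q2 ∈ Sat(A[b U AX (b → (AG ¬r))]) = {q2, q3}, so the formula holds at q2.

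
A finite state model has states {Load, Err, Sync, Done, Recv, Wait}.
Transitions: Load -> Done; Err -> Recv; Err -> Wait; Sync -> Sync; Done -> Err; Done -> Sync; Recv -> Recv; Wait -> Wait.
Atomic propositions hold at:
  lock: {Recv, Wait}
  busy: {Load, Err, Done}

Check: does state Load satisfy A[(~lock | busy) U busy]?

Yes

Sat(~lock) = {Load, Err, Sync, Done}
Sat(~lock | busy) = {Load, Err, Sync, Done}
A[(~lock | busy) U busy]: least fixpoint, start Z0 = Sat(busy) = {Load, Err, Done}, add states in Sat(~lock | busy) with every successor in Z. Already a fixed point.
Sat(A[(~lock | busy) U busy]) = {Load, Err, Done}
Load ∈ Sat(A[(~lock | busy) U busy]) = {Load, Err, Done}, so the formula holds at Load.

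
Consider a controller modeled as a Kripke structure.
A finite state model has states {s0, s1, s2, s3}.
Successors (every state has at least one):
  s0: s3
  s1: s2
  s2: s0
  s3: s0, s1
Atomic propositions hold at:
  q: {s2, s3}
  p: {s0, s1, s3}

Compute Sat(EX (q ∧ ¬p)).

Sat(¬p) = {s2}
Sat(q ∧ ¬p) = {s2}
Sat(EX (q ∧ ¬p)) = {s : some successor in {s2}} = {s1}

{s1}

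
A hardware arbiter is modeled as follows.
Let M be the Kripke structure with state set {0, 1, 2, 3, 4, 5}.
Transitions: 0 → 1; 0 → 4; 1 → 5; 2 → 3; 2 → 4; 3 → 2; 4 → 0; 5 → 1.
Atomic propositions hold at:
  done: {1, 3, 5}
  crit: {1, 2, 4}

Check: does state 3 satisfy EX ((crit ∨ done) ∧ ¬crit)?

Sat(crit ∨ done) = {1, 2, 3, 4, 5}
Sat(¬crit) = {0, 3, 5}
Sat((crit ∨ done) ∧ ¬crit) = {3, 5}
Sat(EX ((crit ∨ done) ∧ ¬crit)) = {s : some successor in {3, 5}} = {1, 2}
3 ∉ Sat(EX ((crit ∨ done) ∧ ¬crit)) = {1, 2}, so the formula does not hold at 3.

No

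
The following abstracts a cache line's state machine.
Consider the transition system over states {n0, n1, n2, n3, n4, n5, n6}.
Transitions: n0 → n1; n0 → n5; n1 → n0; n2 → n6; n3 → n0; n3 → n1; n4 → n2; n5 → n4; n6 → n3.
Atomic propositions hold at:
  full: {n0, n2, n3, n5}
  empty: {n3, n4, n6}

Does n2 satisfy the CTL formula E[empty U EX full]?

No

Sat(EX full) = {s : some successor in {n0, n2, n3, n5}} = {n0, n1, n3, n4, n6}
E[empty U EX full]: least fixpoint, start Z0 = Sat(EX full) = {n0, n1, n3, n4, n6}, add states in Sat(empty) with some successor in Z. Already a fixed point.
Sat(E[empty U EX full]) = {n0, n1, n3, n4, n6}
n2 ∉ Sat(E[empty U EX full]) = {n0, n1, n3, n4, n6}, so the formula does not hold at n2.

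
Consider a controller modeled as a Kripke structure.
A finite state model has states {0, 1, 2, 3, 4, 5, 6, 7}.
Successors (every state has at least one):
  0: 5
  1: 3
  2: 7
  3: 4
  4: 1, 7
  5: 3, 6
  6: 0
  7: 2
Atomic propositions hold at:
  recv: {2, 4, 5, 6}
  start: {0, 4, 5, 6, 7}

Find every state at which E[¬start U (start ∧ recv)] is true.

Sat(¬start) = {1, 2, 3}
Sat(start ∧ recv) = {4, 5, 6}
E[¬start U (start ∧ recv)]: least fixpoint, start Z0 = Sat((start ∧ recv)) = {4, 5, 6}, add states in Sat(¬start) with some successor in Z. Z1 = {3, 4, 5, 6}; Z2 = {1, 3, 4, 5, 6}; fixed.
Sat(E[¬start U (start ∧ recv)]) = {1, 3, 4, 5, 6}

{1, 3, 4, 5, 6}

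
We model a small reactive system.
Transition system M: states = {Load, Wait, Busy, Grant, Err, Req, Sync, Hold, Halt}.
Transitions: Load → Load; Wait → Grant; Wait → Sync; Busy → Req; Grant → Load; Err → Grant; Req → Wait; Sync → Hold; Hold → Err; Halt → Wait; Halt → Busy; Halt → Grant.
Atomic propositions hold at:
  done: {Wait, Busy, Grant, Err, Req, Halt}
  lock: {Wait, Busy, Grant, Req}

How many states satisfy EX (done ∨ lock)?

Sat(done ∨ lock) = {Wait, Busy, Grant, Err, Req, Halt}
Sat(EX (done ∨ lock)) = {s : some successor in {Wait, Busy, Grant, Err, Req, Halt}} = {Wait, Busy, Err, Req, Hold, Halt}
|Sat(EX (done ∨ lock))| = |{Wait, Busy, Err, Req, Hold, Halt}| = 6.

6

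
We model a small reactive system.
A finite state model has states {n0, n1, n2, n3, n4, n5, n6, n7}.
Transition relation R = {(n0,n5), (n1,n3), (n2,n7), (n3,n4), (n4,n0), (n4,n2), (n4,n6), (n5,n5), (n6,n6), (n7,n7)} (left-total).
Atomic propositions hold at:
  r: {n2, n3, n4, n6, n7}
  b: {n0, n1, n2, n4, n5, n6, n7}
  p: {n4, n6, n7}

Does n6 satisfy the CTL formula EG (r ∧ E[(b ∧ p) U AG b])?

Sat(b ∧ p) = {n4, n6, n7}
AG b: greatest fixpoint, start Z0 = {n0, n1, n2, n4, n5, n6, n7}, keep only states in Sat with every successor in Z. Z1 = {n0, n2, n4, n5, n6, n7}; fixed.
Sat(AG b) = {n0, n2, n4, n5, n6, n7}
E[(b ∧ p) U AG b]: least fixpoint, start Z0 = Sat(AG b) = {n0, n2, n4, n5, n6, n7}, add states in Sat(b ∧ p) with some successor in Z. Already a fixed point.
Sat(E[(b ∧ p) U AG b]) = {n0, n2, n4, n5, n6, n7}
Sat(r ∧ E[(b ∧ p) U AG b]) = {n2, n4, n6, n7}
EG (r ∧ E[(b ∧ p) U AG b]): greatest fixpoint, start Z0 = {n2, n4, n6, n7}, keep only states in Sat with some successor in Z. Already a fixed point.
Sat(EG (r ∧ E[(b ∧ p) U AG b])) = {n2, n4, n6, n7}
n6 ∈ Sat(EG (r ∧ E[(b ∧ p) U AG b])) = {n2, n4, n6, n7}, so the formula holds at n6.

Yes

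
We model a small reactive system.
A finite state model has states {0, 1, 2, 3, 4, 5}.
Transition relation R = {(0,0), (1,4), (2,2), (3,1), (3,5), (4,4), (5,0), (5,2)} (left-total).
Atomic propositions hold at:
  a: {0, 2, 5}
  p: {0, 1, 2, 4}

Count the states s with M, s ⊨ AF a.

3

AF a: least fixpoint, start Z0 = {0, 2, 5}, add states with every successor in Z. Already a fixed point.
Sat(AF a) = {0, 2, 5}
|Sat(AF a)| = |{0, 2, 5}| = 3.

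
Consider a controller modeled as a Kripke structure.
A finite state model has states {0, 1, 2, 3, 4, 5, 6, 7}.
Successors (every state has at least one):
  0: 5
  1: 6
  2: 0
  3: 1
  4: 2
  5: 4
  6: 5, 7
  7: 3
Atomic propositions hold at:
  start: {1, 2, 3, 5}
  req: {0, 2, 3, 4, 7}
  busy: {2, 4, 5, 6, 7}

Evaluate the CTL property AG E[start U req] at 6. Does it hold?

E[start U req]: least fixpoint, start Z0 = Sat(req) = {0, 2, 3, 4, 7}, add states in Sat(start) with some successor in Z. Z1 = {0, 2, 3, 4, 5, 7}; fixed.
Sat(E[start U req]) = {0, 2, 3, 4, 5, 7}
AG E[start U req]: greatest fixpoint, start Z0 = {0, 2, 3, 4, 5, 7}, keep only states in Sat with every successor in Z. Z1 = {0, 2, 4, 5, 7}; Z2 = {0, 2, 4, 5}; fixed.
Sat(AG E[start U req]) = {0, 2, 4, 5}
6 ∉ Sat(AG E[start U req]) = {0, 2, 4, 5}, so the formula does not hold at 6.

No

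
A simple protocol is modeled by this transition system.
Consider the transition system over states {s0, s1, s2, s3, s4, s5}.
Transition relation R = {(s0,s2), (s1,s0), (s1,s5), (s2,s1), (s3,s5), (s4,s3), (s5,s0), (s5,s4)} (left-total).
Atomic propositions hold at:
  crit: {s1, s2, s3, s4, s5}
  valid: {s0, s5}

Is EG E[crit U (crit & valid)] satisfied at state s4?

Yes

Sat(crit & valid) = {s5}
E[crit U (crit & valid)]: least fixpoint, start Z0 = Sat((crit & valid)) = {s5}, add states in Sat(crit) with some successor in Z. Z1 = {s1, s3, s5}; Z2 = {s1, s2, s3, s4, s5}; fixed.
Sat(E[crit U (crit & valid)]) = {s1, s2, s3, s4, s5}
EG E[crit U (crit & valid)]: greatest fixpoint, start Z0 = {s1, s2, s3, s4, s5}, keep only states in Sat with some successor in Z. Already a fixed point.
Sat(EG E[crit U (crit & valid)]) = {s1, s2, s3, s4, s5}
s4 ∈ Sat(EG E[crit U (crit & valid)]) = {s1, s2, s3, s4, s5}, so the formula holds at s4.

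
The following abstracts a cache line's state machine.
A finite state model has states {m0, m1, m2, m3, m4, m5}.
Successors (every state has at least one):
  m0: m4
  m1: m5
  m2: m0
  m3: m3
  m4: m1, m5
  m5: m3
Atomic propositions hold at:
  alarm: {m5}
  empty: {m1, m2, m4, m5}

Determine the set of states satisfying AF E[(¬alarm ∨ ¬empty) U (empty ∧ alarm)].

Sat(¬alarm) = {m0, m1, m2, m3, m4}
Sat(¬empty) = {m0, m3}
Sat(¬alarm ∨ ¬empty) = {m0, m1, m2, m3, m4}
Sat(empty ∧ alarm) = {m5}
E[(¬alarm ∨ ¬empty) U (empty ∧ alarm)]: least fixpoint, start Z0 = Sat((empty ∧ alarm)) = {m5}, add states in Sat(¬alarm ∨ ¬empty) with some successor in Z. Z1 = {m1, m4, m5}; Z2 = {m0, m1, m4, m5}; Z3 = {m0, m1, m2, m4, m5}; fixed.
Sat(E[(¬alarm ∨ ¬empty) U (empty ∧ alarm)]) = {m0, m1, m2, m4, m5}
AF E[(¬alarm ∨ ¬empty) U (empty ∧ alarm)]: least fixpoint, start Z0 = {m0, m1, m2, m4, m5}, add states with every successor in Z. Already a fixed point.
Sat(AF E[(¬alarm ∨ ¬empty) U (empty ∧ alarm)]) = {m0, m1, m2, m4, m5}

{m0, m1, m2, m4, m5}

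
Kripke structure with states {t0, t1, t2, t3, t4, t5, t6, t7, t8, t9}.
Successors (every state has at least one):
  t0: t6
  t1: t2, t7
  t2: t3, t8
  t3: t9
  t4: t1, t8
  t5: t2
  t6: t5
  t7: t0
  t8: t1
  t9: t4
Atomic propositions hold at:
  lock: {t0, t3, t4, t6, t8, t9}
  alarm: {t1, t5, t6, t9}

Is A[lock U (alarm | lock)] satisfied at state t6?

Yes

Sat(alarm | lock) = {t0, t1, t3, t4, t5, t6, t8, t9}
A[lock U (alarm | lock)]: least fixpoint, start Z0 = Sat((alarm | lock)) = {t0, t1, t3, t4, t5, t6, t8, t9}, add states in Sat(lock) with every successor in Z. Already a fixed point.
Sat(A[lock U (alarm | lock)]) = {t0, t1, t3, t4, t5, t6, t8, t9}
t6 ∈ Sat(A[lock U (alarm | lock)]) = {t0, t1, t3, t4, t5, t6, t8, t9}, so the formula holds at t6.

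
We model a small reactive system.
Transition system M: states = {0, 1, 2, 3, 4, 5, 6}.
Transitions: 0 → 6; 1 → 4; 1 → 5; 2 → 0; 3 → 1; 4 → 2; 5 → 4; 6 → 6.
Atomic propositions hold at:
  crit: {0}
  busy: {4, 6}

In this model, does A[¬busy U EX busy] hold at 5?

Sat(¬busy) = {0, 1, 2, 3, 5}
Sat(EX busy) = {s : some successor in {4, 6}} = {0, 1, 5, 6}
A[¬busy U EX busy]: least fixpoint, start Z0 = Sat(EX busy) = {0, 1, 5, 6}, add states in Sat(¬busy) with every successor in Z. Z1 = {0, 1, 2, 3, 5, 6}; fixed.
Sat(A[¬busy U EX busy]) = {0, 1, 2, 3, 5, 6}
5 ∈ Sat(A[¬busy U EX busy]) = {0, 1, 2, 3, 5, 6}, so the formula holds at 5.

Yes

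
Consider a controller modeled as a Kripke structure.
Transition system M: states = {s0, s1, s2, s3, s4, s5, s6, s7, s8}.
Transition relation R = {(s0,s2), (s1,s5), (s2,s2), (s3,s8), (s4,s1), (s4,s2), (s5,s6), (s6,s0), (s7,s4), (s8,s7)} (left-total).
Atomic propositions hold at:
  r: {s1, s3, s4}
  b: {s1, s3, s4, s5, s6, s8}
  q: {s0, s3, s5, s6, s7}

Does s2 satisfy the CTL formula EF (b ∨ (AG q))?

AG q: greatest fixpoint, start Z0 = {s0, s3, s5, s6, s7}, keep only states in Sat with every successor in Z. Z1 = {s5, s6}; Z2 = {s5}; Z3 = ∅; fixed.
Sat(AG q) = ∅
Sat(b ∨ (AG q)) = {s1, s3, s4, s5, s6, s8}
EF (b ∨ (AG q)): least fixpoint, start Z0 = {s1, s3, s4, s5, s6, s8}, add states with some successor in Z. Z1 = {s1, s3, s4, s5, s6, s7, s8}; fixed.
Sat(EF (b ∨ (AG q))) = {s1, s3, s4, s5, s6, s7, s8}
s2 ∉ Sat(EF (b ∨ (AG q))) = {s1, s3, s4, s5, s6, s7, s8}, so the formula does not hold at s2.

No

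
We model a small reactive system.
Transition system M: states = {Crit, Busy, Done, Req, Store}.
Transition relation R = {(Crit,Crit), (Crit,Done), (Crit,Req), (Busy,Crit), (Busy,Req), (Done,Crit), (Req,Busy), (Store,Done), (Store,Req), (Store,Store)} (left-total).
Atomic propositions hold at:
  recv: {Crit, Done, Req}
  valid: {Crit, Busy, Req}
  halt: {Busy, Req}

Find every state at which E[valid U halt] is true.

{Crit, Busy, Req}

E[valid U halt]: least fixpoint, start Z0 = Sat(halt) = {Busy, Req}, add states in Sat(valid) with some successor in Z. Z1 = {Crit, Busy, Req}; fixed.
Sat(E[valid U halt]) = {Crit, Busy, Req}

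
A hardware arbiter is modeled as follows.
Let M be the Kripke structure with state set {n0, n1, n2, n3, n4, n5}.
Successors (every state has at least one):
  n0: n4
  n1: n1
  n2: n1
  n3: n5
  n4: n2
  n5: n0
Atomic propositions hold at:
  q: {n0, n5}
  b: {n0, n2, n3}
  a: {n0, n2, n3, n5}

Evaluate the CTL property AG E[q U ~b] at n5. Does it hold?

No

Sat(~b) = {n1, n4, n5}
E[q U ~b]: least fixpoint, start Z0 = Sat(~b) = {n1, n4, n5}, add states in Sat(q) with some successor in Z. Z1 = {n0, n1, n4, n5}; fixed.
Sat(E[q U ~b]) = {n0, n1, n4, n5}
AG E[q U ~b]: greatest fixpoint, start Z0 = {n0, n1, n4, n5}, keep only states in Sat with every successor in Z. Z1 = {n0, n1, n5}; Z2 = {n1, n5}; Z3 = {n1}; fixed.
Sat(AG E[q U ~b]) = {n1}
n5 ∉ Sat(AG E[q U ~b]) = {n1}, so the formula does not hold at n5.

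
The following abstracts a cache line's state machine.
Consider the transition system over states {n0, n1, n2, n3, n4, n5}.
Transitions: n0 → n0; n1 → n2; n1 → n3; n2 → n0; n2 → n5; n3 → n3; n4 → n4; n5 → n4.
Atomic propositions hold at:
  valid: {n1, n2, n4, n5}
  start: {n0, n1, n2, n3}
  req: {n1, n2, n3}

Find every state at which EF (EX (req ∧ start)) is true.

Sat(req ∧ start) = {n1, n2, n3}
Sat(EX (req ∧ start)) = {s : some successor in {n1, n2, n3}} = {n1, n3}
EF (EX (req ∧ start)): least fixpoint, start Z0 = {n1, n3}, add states with some successor in Z. Already a fixed point.
Sat(EF (EX (req ∧ start))) = {n1, n3}

{n1, n3}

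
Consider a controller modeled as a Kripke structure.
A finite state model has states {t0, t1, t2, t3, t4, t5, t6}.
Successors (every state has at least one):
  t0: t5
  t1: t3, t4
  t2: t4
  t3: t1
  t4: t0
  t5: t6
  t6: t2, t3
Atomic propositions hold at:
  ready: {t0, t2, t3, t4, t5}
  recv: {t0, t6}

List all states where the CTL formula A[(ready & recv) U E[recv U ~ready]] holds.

Sat(ready & recv) = {t0}
Sat(~ready) = {t1, t6}
E[recv U ~ready]: least fixpoint, start Z0 = Sat(~ready) = {t1, t6}, add states in Sat(recv) with some successor in Z. Already a fixed point.
Sat(E[recv U ~ready]) = {t1, t6}
A[(ready & recv) U E[recv U ~ready]]: least fixpoint, start Z0 = Sat(E[recv U ~ready]) = {t1, t6}, add states in Sat(ready & recv) with every successor in Z. Already a fixed point.
Sat(A[(ready & recv) U E[recv U ~ready]]) = {t1, t6}

{t1, t6}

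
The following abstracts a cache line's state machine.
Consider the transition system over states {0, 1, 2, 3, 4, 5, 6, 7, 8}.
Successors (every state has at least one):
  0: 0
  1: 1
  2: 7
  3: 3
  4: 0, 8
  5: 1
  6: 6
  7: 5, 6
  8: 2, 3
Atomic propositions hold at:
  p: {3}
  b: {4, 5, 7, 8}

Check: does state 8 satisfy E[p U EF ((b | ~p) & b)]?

Sat(~p) = {0, 1, 2, 4, 5, 6, 7, 8}
Sat(b | ~p) = {0, 1, 2, 4, 5, 6, 7, 8}
Sat((b | ~p) & b) = {4, 5, 7, 8}
EF ((b | ~p) & b): least fixpoint, start Z0 = {4, 5, 7, 8}, add states with some successor in Z. Z1 = {2, 4, 5, 7, 8}; fixed.
Sat(EF ((b | ~p) & b)) = {2, 4, 5, 7, 8}
E[p U EF ((b | ~p) & b)]: least fixpoint, start Z0 = Sat(EF ((b | ~p) & b)) = {2, 4, 5, 7, 8}, add states in Sat(p) with some successor in Z. Already a fixed point.
Sat(E[p U EF ((b | ~p) & b)]) = {2, 4, 5, 7, 8}
8 ∈ Sat(E[p U EF ((b | ~p) & b)]) = {2, 4, 5, 7, 8}, so the formula holds at 8.

Yes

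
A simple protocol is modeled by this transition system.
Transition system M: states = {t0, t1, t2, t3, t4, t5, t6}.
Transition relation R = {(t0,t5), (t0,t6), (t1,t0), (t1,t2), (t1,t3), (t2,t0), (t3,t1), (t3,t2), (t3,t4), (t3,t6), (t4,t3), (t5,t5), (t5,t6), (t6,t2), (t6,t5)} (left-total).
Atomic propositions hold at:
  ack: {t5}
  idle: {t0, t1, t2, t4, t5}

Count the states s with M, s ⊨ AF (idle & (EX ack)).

4

Sat(EX ack) = {s : some successor in {t5}} = {t0, t5, t6}
Sat(idle & (EX ack)) = {t0, t5}
AF (idle & (EX ack)): least fixpoint, start Z0 = {t0, t5}, add states with every successor in Z. Z1 = {t0, t2, t5}; Z2 = {t0, t2, t5, t6}; fixed.
Sat(AF (idle & (EX ack))) = {t0, t2, t5, t6}
|Sat(AF (idle & (EX ack)))| = |{t0, t2, t5, t6}| = 4.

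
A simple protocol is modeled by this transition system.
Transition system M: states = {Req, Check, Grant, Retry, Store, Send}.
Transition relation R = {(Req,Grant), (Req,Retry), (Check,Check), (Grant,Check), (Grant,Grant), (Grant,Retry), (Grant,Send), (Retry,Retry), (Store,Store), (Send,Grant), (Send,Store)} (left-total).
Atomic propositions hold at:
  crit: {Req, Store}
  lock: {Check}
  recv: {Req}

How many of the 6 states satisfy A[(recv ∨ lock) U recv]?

Sat(recv ∨ lock) = {Req, Check}
A[(recv ∨ lock) U recv]: least fixpoint, start Z0 = Sat(recv) = {Req}, add states in Sat(recv ∨ lock) with every successor in Z. Already a fixed point.
Sat(A[(recv ∨ lock) U recv]) = {Req}
|Sat(A[(recv ∨ lock) U recv])| = |{Req}| = 1.

1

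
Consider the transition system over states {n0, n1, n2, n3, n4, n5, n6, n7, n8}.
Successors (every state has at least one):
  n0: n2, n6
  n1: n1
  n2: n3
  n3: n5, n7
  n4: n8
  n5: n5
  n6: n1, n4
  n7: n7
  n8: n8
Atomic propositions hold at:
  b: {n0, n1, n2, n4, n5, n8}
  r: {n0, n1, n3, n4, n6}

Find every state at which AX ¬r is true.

{n3, n4, n5, n7, n8}

Sat(¬r) = {n2, n5, n7, n8}
Sat(AX ¬r) = {s : every successor in {n2, n5, n7, n8}} = {n3, n4, n5, n7, n8}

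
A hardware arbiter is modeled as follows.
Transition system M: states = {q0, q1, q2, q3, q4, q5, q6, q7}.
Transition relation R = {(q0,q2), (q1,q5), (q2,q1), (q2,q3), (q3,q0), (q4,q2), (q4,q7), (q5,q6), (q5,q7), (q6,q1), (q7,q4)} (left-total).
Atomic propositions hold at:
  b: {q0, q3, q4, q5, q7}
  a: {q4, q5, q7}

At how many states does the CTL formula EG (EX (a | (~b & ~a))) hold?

7

Sat(~b) = {q1, q2, q6}
Sat(~a) = {q0, q1, q2, q3, q6}
Sat(~b & ~a) = {q1, q2, q6}
Sat(a | (~b & ~a)) = {q1, q2, q4, q5, q6, q7}
Sat(EX (a | (~b & ~a))) = {s : some successor in {q1, q2, q4, q5, q6, q7}} = {q0, q1, q2, q4, q5, q6, q7}
EG (EX (a | (~b & ~a))): greatest fixpoint, start Z0 = {q0, q1, q2, q4, q5, q6, q7}, keep only states in Sat with some successor in Z. Already a fixed point.
Sat(EG (EX (a | (~b & ~a)))) = {q0, q1, q2, q4, q5, q6, q7}
|Sat(EG (EX (a | (~b & ~a))))| = |{q0, q1, q2, q4, q5, q6, q7}| = 7.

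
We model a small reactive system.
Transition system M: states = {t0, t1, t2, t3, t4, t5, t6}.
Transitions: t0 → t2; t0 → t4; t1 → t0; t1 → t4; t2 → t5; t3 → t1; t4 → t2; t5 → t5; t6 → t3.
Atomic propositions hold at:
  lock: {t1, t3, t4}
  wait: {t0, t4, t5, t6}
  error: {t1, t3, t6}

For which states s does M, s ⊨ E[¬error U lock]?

Sat(¬error) = {t0, t2, t4, t5}
E[¬error U lock]: least fixpoint, start Z0 = Sat(lock) = {t1, t3, t4}, add states in Sat(¬error) with some successor in Z. Z1 = {t0, t1, t3, t4}; fixed.
Sat(E[¬error U lock]) = {t0, t1, t3, t4}

{t0, t1, t3, t4}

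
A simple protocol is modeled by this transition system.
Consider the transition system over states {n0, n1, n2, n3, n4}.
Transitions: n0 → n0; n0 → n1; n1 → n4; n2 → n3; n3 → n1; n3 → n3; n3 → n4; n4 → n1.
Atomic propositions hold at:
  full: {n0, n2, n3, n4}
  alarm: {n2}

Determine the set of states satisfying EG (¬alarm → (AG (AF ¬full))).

{n1, n4}

Sat(¬alarm) = {n0, n1, n3, n4}
Sat(¬full) = {n1}
AF ¬full: least fixpoint, start Z0 = {n1}, add states with every successor in Z. Z1 = {n1, n4}; fixed.
Sat(AF ¬full) = {n1, n4}
AG (AF ¬full): greatest fixpoint, start Z0 = {n1, n4}, keep only states in Sat with every successor in Z. Already a fixed point.
Sat(AG (AF ¬full)) = {n1, n4}
Sat(¬alarm → (AG (AF ¬full))) = {n1, n2, n4}
EG (¬alarm → (AG (AF ¬full))): greatest fixpoint, start Z0 = {n1, n2, n4}, keep only states in Sat with some successor in Z. Z1 = {n1, n4}; fixed.
Sat(EG (¬alarm → (AG (AF ¬full)))) = {n1, n4}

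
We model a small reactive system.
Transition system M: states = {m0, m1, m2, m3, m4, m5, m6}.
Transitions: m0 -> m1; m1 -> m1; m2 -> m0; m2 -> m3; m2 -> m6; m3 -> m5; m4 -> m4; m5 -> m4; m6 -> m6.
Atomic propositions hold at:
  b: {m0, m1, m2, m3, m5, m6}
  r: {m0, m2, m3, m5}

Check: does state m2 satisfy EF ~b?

Sat(~b) = {m4}
EF ~b: least fixpoint, start Z0 = {m4}, add states with some successor in Z. Z1 = {m4, m5}; Z2 = {m3, m4, m5}; Z3 = {m2, m3, m4, m5}; fixed.
Sat(EF ~b) = {m2, m3, m4, m5}
m2 ∈ Sat(EF ~b) = {m2, m3, m4, m5}, so the formula holds at m2.

Yes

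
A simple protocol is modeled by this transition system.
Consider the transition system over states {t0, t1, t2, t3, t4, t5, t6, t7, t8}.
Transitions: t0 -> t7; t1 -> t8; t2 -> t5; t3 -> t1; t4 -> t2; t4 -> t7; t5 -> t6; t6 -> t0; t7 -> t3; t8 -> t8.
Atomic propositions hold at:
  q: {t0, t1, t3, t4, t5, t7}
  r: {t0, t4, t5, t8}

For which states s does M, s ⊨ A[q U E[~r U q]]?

Sat(~r) = {t1, t2, t3, t6, t7}
E[~r U q]: least fixpoint, start Z0 = Sat(q) = {t0, t1, t3, t4, t5, t7}, add states in Sat(~r) with some successor in Z. Z1 = {t0, t1, t2, t3, t4, t5, t6, t7}; fixed.
Sat(E[~r U q]) = {t0, t1, t2, t3, t4, t5, t6, t7}
A[q U E[~r U q]]: least fixpoint, start Z0 = Sat(E[~r U q]) = {t0, t1, t2, t3, t4, t5, t6, t7}, add states in Sat(q) with every successor in Z. Already a fixed point.
Sat(A[q U E[~r U q]]) = {t0, t1, t2, t3, t4, t5, t6, t7}

{t0, t1, t2, t3, t4, t5, t6, t7}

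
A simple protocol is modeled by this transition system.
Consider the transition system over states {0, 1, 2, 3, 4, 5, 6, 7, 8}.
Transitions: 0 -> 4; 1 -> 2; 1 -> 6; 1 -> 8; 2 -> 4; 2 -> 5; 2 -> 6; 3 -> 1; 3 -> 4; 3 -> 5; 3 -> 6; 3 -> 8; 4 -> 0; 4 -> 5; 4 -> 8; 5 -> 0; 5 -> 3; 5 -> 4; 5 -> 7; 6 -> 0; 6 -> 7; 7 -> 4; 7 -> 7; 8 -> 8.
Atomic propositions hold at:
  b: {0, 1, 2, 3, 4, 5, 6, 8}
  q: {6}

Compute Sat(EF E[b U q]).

E[b U q]: least fixpoint, start Z0 = Sat(q) = {6}, add states in Sat(b) with some successor in Z. Z1 = {1, 2, 3, 6}; Z2 = {1, 2, 3, 5, 6}; Z3 = {1, 2, 3, 4, 5, 6}; Z4 = {0, 1, 2, 3, 4, 5, 6}; fixed.
Sat(E[b U q]) = {0, 1, 2, 3, 4, 5, 6}
EF E[b U q]: least fixpoint, start Z0 = {0, 1, 2, 3, 4, 5, 6}, add states with some successor in Z. Z1 = {0, 1, 2, 3, 4, 5, 6, 7}; fixed.
Sat(EF E[b U q]) = {0, 1, 2, 3, 4, 5, 6, 7}

{0, 1, 2, 3, 4, 5, 6, 7}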